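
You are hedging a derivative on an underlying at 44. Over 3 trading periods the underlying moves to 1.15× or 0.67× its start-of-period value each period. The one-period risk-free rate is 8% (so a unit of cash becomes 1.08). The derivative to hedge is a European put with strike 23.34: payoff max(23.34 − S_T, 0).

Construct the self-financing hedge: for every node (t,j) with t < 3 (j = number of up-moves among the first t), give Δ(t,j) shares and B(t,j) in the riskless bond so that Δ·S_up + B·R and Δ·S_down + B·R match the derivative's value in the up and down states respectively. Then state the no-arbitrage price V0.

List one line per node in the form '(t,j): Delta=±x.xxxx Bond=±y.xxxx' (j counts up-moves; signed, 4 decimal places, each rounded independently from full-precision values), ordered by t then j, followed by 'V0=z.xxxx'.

Risk-neutral probability p* = (R−d)/(u−d) = (1.08−0.67)/(1.15−0.67) = 0.8542.
Payoff layer (t=3): V(3,0)=10.1064, V(3,1)=0.6257, V(3,2)=0.0000, V(3,3)=0.0000
  t=2,j=0: stock 19.7516 → up 22.7143 (V=0.6257), down 13.2336 (V=10.1064). Price 1.8595; hedge Δ=-1.0000, bond B=21.6111.
  t=2,j=1: stock 33.9020 → up 38.9873 (V=0.0000), down 22.7143 (V=0.6257). Price 0.0845; hedge Δ=-0.0384, bond B=1.3879.
  t=2,j=2: stock 58.1900 → up 66.9185 (V=0.0000), down 38.9873 (V=0.0000). Price 0.0000; hedge Δ=0.0000, bond B=0.0000.
  t=1,j=0: stock 29.4800 → up 33.9020 (V=0.0845), down 19.7516 (V=1.8595). Price 0.3179; hedge Δ=-0.1254, bond B=4.0159.
  t=1,j=1: stock 50.6000 → up 58.1900 (V=0.0000), down 33.9020 (V=0.0845). Price 0.0114; hedge Δ=-0.0035, bond B=0.1874.
  t=0,j=0: stock 44.0000 → up 50.6000 (V=0.0114), down 29.4800 (V=0.3179). Price 0.0519; hedge Δ=-0.0145, bond B=0.6905.
Check: Δ(0,0)·S0 + B(0,0) = 0.0519 = V0.

(0,0): Delta=-0.0145 Bond=0.6905
(1,0): Delta=-0.1254 Bond=4.0159
(1,1): Delta=-0.0035 Bond=0.1874
(2,0): Delta=-1.0000 Bond=21.6111
(2,1): Delta=-0.0384 Bond=1.3879
(2,2): Delta=0.0000 Bond=0.0000
V0=0.0519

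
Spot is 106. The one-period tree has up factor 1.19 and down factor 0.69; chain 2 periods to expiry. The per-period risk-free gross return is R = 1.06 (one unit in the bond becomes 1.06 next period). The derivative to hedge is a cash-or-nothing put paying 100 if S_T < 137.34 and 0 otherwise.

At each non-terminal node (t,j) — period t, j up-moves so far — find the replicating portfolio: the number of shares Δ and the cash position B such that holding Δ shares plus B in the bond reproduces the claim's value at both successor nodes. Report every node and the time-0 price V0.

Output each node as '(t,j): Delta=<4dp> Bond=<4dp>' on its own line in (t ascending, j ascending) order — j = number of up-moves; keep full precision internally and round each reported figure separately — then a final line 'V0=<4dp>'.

(0,0): Delta=-1.3172 Bond=179.8861
(1,0): Delta=0.0000 Bond=94.3396
(1,1): Delta=-1.5855 Bond=224.5283
V0=40.2634

No-arbitrage ⇒ martingale measure with p* = (R−d)/(u−d) = 0.7400.
At expiry t=2: V(2,0)=100.0000, V(2,1)=100.0000, V(2,2)=0.0000
  t=1,j=0: stock 73.1400 → up 87.0366 (V=100.0000), down 50.4666 (V=100.0000). Price 94.3396; hedge Δ=0.0000, bond B=94.3396.
  t=1,j=1: stock 126.1400 → up 150.1066 (V=0.0000), down 87.0366 (V=100.0000). Price 24.5283; hedge Δ=-1.5855, bond B=224.5283.
  t=0,j=0: stock 106.0000 → up 126.1400 (V=24.5283), down 73.1400 (V=94.3396). Price 40.2634; hedge Δ=-1.3172, bond B=179.8861.
Check: Δ(0,0)·S0 + B(0,0) = 40.2634 = V0.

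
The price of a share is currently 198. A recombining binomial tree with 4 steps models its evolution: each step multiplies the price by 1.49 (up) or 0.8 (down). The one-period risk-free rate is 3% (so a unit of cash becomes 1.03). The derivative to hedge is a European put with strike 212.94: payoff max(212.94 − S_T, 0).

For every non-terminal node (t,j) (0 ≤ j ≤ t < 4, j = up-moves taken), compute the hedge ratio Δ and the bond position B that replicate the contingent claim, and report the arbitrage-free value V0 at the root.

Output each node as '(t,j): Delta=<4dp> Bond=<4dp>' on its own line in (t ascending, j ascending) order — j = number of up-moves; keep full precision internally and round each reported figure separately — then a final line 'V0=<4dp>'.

Risk-neutral probability p* = (R−d)/(u−d) = (1.03−0.8)/(1.49−0.8) = 0.3333.
At expiry t=4: V(4,0)=131.8392, V(4,1)=61.8898, V(4,2)=0.0000, V(4,3)=0.0000, V(4,4)=0.0000
Node (3,0) S=101.3760: V=(p*·61.8898+(1−p*)·131.8392)/1.03=105.3619; Δ=(61.8898−131.8392)/(151.0502−81.1008)=-1.0000; B=V−Δ·S=206.7379
Node (3,1) S=188.8128: V=(p*·0.0000+(1−p*)·61.8898)/1.03=40.0581; Δ=(0.0000−61.8898)/(281.3311−151.0502)=-0.4750; B=V−Δ·S=129.7534
Node (3,2) S=351.6638: V=(p*·0.0000+(1−p*)·0.0000)/1.03=0.0000; Δ=(0.0000−0.0000)/(523.9791−281.3311)=0.0000; B=V−Δ·S=0.0000
Node (3,3) S=654.9739: V=(p*·0.0000+(1−p*)·0.0000)/1.03=0.0000; Δ=(0.0000−0.0000)/(975.9111−523.9791)=0.0000; B=V−Δ·S=0.0000
Node (2,0) S=126.7200: V=(p*·40.0581+(1−p*)·105.3619)/1.03=81.1592; Δ=(40.0581−105.3619)/(188.8128−101.3760)=-0.7469; B=V−Δ·S=175.8023
Node (2,1) S=236.0160: V=(p*·0.0000+(1−p*)·40.0581)/1.03=25.9276; Δ=(0.0000−40.0581)/(351.6638−188.8128)=-0.2460; B=V−Δ·S=83.9828
Node (2,2) S=439.5798: V=(p*·0.0000+(1−p*)·0.0000)/1.03=0.0000; Δ=(0.0000−0.0000)/(654.9739−351.6638)=0.0000; B=V−Δ·S=0.0000
Node (1,0) S=158.4000: V=(p*·25.9276+(1−p*)·81.1592)/1.03=60.9210; Δ=(25.9276−81.1592)/(236.0160−126.7200)=-0.5053; B=V−Δ·S=140.9668
Node (1,1) S=295.0200: V=(p*·0.0000+(1−p*)·25.9276)/1.03=16.7816; Δ=(0.0000−25.9276)/(439.5798−236.0160)=-0.1274; B=V−Δ·S=54.3578
Node (0,0) S=198.0000: V=(p*·16.7816+(1−p*)·60.9210)/1.03=44.8620; Δ=(16.7816−60.9210)/(295.0200−158.4000)=-0.3231; B=V−Δ·S=108.8322
The time-0 hedge costs 44.8620, which is the no-arbitrage price.

(0,0): Delta=-0.3231 Bond=108.8322
(1,0): Delta=-0.5053 Bond=140.9668
(1,1): Delta=-0.1274 Bond=54.3578
(2,0): Delta=-0.7469 Bond=175.8023
(2,1): Delta=-0.2460 Bond=83.9828
(2,2): Delta=0.0000 Bond=0.0000
(3,0): Delta=-1.0000 Bond=206.7379
(3,1): Delta=-0.4750 Bond=129.7534
(3,2): Delta=0.0000 Bond=0.0000
(3,3): Delta=0.0000 Bond=0.0000
V0=44.8620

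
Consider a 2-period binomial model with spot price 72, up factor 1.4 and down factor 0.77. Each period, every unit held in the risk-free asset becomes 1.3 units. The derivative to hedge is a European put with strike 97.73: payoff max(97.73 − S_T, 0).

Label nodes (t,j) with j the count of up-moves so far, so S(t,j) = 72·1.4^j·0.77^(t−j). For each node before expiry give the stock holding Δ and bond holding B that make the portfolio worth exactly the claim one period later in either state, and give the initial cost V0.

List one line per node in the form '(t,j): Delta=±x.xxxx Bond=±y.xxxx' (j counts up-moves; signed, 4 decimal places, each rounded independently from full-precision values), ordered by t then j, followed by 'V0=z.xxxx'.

Since d<R<u, set p* = (R−d)/(u−d) = 0.8413; price each node as the discounted p*-expectation of its children.
Terminal values V(2,·): V(2,0)=55.0412, V(2,1)=20.1140, V(2,2)=0.0000
(1,0): S=55.4400. Δ = (V_up−V_dn)/(S_up−S_dn) = (20.1140−55.0412)/(77.6160−42.6888) = -1.0000. V = [p*·20.1140 + (1−p*)·55.0412]/1.3 = 19.7369. B = V − Δ·S = 75.1769.
(1,1): S=100.8000. Δ = (V_up−V_dn)/(S_up−S_dn) = (0.0000−20.1140)/(141.1200−77.6160) = -0.3167. V = [p*·0.0000 + (1−p*)·20.1140]/1.3 = 2.4559. B = V − Δ·S = 34.3829.
(0,0): S=72.0000. Δ = (V_up−V_dn)/(S_up−S_dn) = (2.4559−19.7369)/(100.8000−55.4400) = -0.3810. V = [p*·2.4559 + (1−p*)·19.7369]/1.3 = 3.9992. B = V − Δ·S = 31.4293.
Self-financing check: at every node Δ·S+B equals the discounted successor values.

(0,0): Delta=-0.3810 Bond=31.4293
(1,0): Delta=-1.0000 Bond=75.1769
(1,1): Delta=-0.3167 Bond=34.3829
V0=3.9992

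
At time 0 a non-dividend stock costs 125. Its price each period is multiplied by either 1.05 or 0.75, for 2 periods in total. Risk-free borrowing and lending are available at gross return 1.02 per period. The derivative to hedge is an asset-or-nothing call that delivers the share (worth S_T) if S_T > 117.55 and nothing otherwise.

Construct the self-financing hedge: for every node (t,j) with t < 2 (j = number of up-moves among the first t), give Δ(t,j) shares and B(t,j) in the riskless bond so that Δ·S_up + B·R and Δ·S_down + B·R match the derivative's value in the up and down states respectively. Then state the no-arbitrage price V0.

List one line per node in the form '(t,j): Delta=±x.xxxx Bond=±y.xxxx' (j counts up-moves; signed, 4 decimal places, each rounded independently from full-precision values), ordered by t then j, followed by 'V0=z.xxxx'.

(0,0): Delta=3.2426 Bond=-298.0374
(1,0): Delta=0.0000 Bond=0.0000
(1,1): Delta=3.5000 Bond=-337.7757
V0=107.2935

Since d<R<u, set p* = (R−d)/(u−d) = 0.9000; price each node as the discounted p*-expectation of its children.
At expiry t=2: V(2,0)=0.0000, V(2,1)=0.0000, V(2,2)=137.8125
(1,0): S=93.7500. Δ = (V_up−V_dn)/(S_up−S_dn) = (0.0000−0.0000)/(98.4375−70.3125) = 0.0000. V = [p*·0.0000 + (1−p*)·0.0000]/1.02 = 0.0000. B = V − Δ·S = 0.0000.
(1,1): S=131.2500. Δ = (V_up−V_dn)/(S_up−S_dn) = (137.8125−0.0000)/(137.8125−98.4375) = 3.5000. V = [p*·137.8125 + (1−p*)·0.0000]/1.02 = 121.5993. B = V − Δ·S = -337.7757.
(0,0): S=125.0000. Δ = (V_up−V_dn)/(S_up−S_dn) = (121.5993−0.0000)/(131.2500−93.7500) = 3.2426. V = [p*·121.5993 + (1−p*)·0.0000]/1.02 = 107.2935. B = V − Δ·S = -298.0374.
Self-financing check: at every node Δ·S+B equals the discounted successor values.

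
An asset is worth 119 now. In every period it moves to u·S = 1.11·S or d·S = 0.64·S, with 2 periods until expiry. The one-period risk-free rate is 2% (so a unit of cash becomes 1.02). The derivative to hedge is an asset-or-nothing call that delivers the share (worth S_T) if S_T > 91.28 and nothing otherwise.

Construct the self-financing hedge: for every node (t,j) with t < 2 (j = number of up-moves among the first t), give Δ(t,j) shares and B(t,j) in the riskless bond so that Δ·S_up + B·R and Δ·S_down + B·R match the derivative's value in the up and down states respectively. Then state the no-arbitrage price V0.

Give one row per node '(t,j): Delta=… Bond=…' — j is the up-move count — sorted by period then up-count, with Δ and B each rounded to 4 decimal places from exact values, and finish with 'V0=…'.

(0,0): Delta=2.0779 Bond=-155.1531
(1,0): Delta=0.0000 Bond=0.0000
(1,1): Delta=2.3617 Bond=-195.7379
V0=92.1221

Under the risk-neutral measure, an up-move has probability p* = (R−d)/(u−d) = 0.8085 and values discount at R = 1.02.
At expiry t=2: V(2,0)=0.0000, V(2,1)=0.0000, V(2,2)=146.6199
Node (1,0) S=76.1600: V=(p*·0.0000+(1−p*)·0.0000)/1.02=0.0000; Δ=(0.0000−0.0000)/(84.5376−48.7424)=0.0000; B=V−Δ·S=0.0000
Node (1,1) S=132.0900: V=(p*·146.6199+(1−p*)·0.0000)/1.02=116.2194; Δ=(146.6199−0.0000)/(146.6199−84.5376)=2.3617; B=V−Δ·S=-195.7379
Node (0,0) S=119.0000: V=(p*·116.2194+(1−p*)·0.0000)/1.02=92.1221; Δ=(116.2194−0.0000)/(132.0900−76.1600)=2.0779; B=V−Δ·S=-155.1531
Each (Δ,B) replicates both successor values, so the strategy is self-financing and V0 is arbitrage-free.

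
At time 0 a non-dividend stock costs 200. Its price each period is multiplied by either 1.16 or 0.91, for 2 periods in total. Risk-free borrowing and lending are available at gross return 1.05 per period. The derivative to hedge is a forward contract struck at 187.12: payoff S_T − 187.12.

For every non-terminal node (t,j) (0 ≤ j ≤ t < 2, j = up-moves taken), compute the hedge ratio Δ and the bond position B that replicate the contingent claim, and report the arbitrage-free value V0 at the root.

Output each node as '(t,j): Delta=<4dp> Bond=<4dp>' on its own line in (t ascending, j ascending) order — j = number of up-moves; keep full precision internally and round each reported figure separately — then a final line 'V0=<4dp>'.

Risk-neutral probability p* = (R−d)/(u−d) = (1.05−0.91)/(1.16−0.91) = 0.5600.
At expiry t=2: V(2,0)=-21.5000, V(2,1)=24.0000, V(2,2)=82.0000
(1,0): S=182.0000. Δ = (V_up−V_dn)/(S_up−S_dn) = (24.0000−-21.5000)/(211.1200−165.6200) = 1.0000. V = [p*·24.0000 + (1−p*)·-21.5000]/1.05 = 3.7905. B = V − Δ·S = -178.2095.
(1,1): S=232.0000. Δ = (V_up−V_dn)/(S_up−S_dn) = (82.0000−24.0000)/(269.1200−211.1200) = 1.0000. V = [p*·82.0000 + (1−p*)·24.0000]/1.05 = 53.7905. B = V − Δ·S = -178.2095.
(0,0): S=200.0000. Δ = (V_up−V_dn)/(S_up−S_dn) = (53.7905−3.7905)/(232.0000−182.0000) = 1.0000. V = [p*·53.7905 + (1−p*)·3.7905]/1.05 = 30.2766. B = V − Δ·S = -169.7234.
Check: Δ(0,0)·S0 + B(0,0) = 30.2766 = V0.

(0,0): Delta=1.0000 Bond=-169.7234
(1,0): Delta=1.0000 Bond=-178.2095
(1,1): Delta=1.0000 Bond=-178.2095
V0=30.2766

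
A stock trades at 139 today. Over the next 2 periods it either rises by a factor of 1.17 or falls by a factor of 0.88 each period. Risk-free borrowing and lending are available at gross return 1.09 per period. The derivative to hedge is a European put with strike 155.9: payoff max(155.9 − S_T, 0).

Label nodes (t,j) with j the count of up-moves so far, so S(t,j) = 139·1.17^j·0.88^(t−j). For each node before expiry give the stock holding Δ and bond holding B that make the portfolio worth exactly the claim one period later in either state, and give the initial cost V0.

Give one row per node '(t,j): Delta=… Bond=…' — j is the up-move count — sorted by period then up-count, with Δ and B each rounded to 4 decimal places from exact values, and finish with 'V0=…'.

Under the risk-neutral measure, an up-move has probability p* = (R−d)/(u−d) = 0.7241 and values discount at R = 1.09.
Payoff layer (t=2): V(2,0)=48.2584, V(2,1)=12.7856, V(2,2)=0.0000
  t=1,j=0: stock 122.3200 → up 143.1144 (V=12.7856), down 107.6416 (V=48.2584). Price 20.7075; hedge Δ=-1.0000, bond B=143.0275.
  t=1,j=1: stock 162.6300 → up 190.2771 (V=0.0000), down 143.1144 (V=12.7856). Price 3.2358; hedge Δ=-0.2711, bond B=47.3241.
  t=0,j=0: stock 139.0000 → up 162.6300 (V=3.2358), down 122.3200 (V=20.7075). Price 7.3905; hedge Δ=-0.4334, bond B=67.6377.
Root portfolio cost Δ·139+B reproduces V0=7.3905.

(0,0): Delta=-0.4334 Bond=67.6377
(1,0): Delta=-1.0000 Bond=143.0275
(1,1): Delta=-0.2711 Bond=47.3241
V0=7.3905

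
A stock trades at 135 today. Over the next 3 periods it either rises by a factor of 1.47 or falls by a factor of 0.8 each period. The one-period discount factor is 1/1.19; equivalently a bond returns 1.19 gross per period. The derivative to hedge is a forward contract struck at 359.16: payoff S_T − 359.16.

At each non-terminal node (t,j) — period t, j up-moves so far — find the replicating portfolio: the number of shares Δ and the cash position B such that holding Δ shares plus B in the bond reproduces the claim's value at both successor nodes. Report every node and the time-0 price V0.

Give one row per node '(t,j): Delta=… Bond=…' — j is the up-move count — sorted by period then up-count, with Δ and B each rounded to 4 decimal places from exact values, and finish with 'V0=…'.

Since d<R<u, set p* = (R−d)/(u−d) = 0.5821; price each node as the discounted p*-expectation of its children.
Terminal values V(3,·): V(3,0)=-290.0400, V(3,1)=-232.1520, V(3,2)=-125.7828, V(3,3)=69.6706
(2,0): S=86.4000. Δ = (V_up−V_dn)/(S_up−S_dn) = (-232.1520−-290.0400)/(127.0080−69.1200) = 1.0000. V = [p*·-232.1520 + (1−p*)·-290.0400]/1.19 = -215.4151. B = V − Δ·S = -301.8151.
(2,1): S=158.7600. Δ = (V_up−V_dn)/(S_up−S_dn) = (-125.7828−-232.1520)/(233.3772−127.0080) = 1.0000. V = [p*·-125.7828 + (1−p*)·-232.1520]/1.19 = -143.0551. B = V − Δ·S = -301.8151.
(2,2): S=291.7215. Δ = (V_up−V_dn)/(S_up−S_dn) = (69.6706−-125.7828)/(428.8306−233.3772) = 1.0000. V = [p*·69.6706 + (1−p*)·-125.7828]/1.19 = -10.0936. B = V − Δ·S = -301.8151.
(1,0): S=108.0000. Δ = (V_up−V_dn)/(S_up−S_dn) = (-143.0551−-215.4151)/(158.7600−86.4000) = 1.0000. V = [p*·-143.0551 + (1−p*)·-215.4151]/1.19 = -145.6262. B = V − Δ·S = -253.6262.
(1,1): S=198.4500. Δ = (V_up−V_dn)/(S_up−S_dn) = (-10.0936−-143.0551)/(291.7215−158.7600) = 1.0000. V = [p*·-10.0936 + (1−p*)·-143.0551]/1.19 = -55.1762. B = V − Δ·S = -253.6262.
(0,0): S=135.0000. Δ = (V_up−V_dn)/(S_up−S_dn) = (-55.1762−-145.6262)/(198.4500−108.0000) = 1.0000. V = [p*·-55.1762 + (1−p*)·-145.6262]/1.19 = -78.1312. B = V − Δ·S = -213.1312.
Self-financing check: at every node Δ·S+B equals the discounted successor values.

(0,0): Delta=1.0000 Bond=-213.1312
(1,0): Delta=1.0000 Bond=-253.6262
(1,1): Delta=1.0000 Bond=-253.6262
(2,0): Delta=1.0000 Bond=-301.8151
(2,1): Delta=1.0000 Bond=-301.8151
(2,2): Delta=1.0000 Bond=-301.8151
V0=-78.1312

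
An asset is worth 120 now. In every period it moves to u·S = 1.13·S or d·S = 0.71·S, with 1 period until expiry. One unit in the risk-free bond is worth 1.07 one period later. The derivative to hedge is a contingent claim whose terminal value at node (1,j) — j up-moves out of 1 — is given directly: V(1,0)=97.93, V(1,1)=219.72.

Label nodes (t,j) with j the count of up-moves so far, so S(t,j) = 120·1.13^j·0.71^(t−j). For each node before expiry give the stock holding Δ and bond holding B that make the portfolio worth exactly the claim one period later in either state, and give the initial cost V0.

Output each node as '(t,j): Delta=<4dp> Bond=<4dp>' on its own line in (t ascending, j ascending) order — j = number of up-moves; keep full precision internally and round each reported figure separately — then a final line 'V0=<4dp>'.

Risk-neutral probability p* = (R−d)/(u−d) = (1.07−0.71)/(1.13−0.71) = 0.8571.
Terminal payoffs: V(1,0)=97.9300, V(1,1)=219.7200
(0,0): S=120.0000. Δ = (V_up−V_dn)/(S_up−S_dn) = (219.7200−97.9300)/(135.6000−85.2000) = 2.4165. V = [p*·219.7200 + (1−p*)·97.9300]/1.07 = 189.0854. B = V − Δ·S = -100.8907.
Each (Δ,B) replicates both successor values, so the strategy is self-financing and V0 is arbitrage-free.

(0,0): Delta=2.4165 Bond=-100.8907
V0=189.0854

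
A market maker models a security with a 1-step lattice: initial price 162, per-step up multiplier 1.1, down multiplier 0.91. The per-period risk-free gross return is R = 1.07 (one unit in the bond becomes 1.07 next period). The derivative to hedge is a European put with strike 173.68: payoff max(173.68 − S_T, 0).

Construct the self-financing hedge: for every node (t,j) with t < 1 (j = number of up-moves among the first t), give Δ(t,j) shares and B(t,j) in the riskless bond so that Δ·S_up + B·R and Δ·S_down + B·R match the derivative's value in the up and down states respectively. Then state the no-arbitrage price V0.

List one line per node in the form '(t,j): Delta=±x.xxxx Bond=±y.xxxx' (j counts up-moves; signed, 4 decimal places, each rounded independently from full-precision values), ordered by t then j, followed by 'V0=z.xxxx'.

Since d<R<u, set p* = (R−d)/(u−d) = 0.8421; price each node as the discounted p*-expectation of its children.
At expiry t=1: V(1,0)=26.2600, V(1,1)=0.0000
(0,0): S=162.0000. Δ = (V_up−V_dn)/(S_up−S_dn) = (0.0000−26.2600)/(178.2000−147.4200) = -0.8532. V = [p*·0.0000 + (1−p*)·26.2600]/1.07 = 3.8751. B = V − Δ·S = 142.0856.
Self-financing check: at every node Δ·S+B equals the discounted successor values.

(0,0): Delta=-0.8532 Bond=142.0856
V0=3.8751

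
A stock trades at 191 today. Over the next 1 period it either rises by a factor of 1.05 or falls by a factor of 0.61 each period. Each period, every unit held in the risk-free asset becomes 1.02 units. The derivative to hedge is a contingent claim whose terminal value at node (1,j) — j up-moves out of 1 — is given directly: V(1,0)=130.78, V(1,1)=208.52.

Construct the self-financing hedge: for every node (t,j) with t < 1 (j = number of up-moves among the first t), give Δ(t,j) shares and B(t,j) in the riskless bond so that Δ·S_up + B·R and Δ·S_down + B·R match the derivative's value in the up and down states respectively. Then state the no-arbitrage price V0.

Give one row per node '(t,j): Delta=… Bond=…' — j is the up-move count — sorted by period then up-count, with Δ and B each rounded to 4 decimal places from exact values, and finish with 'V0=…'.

(0,0): Delta=0.9250 Bond=22.5530
V0=199.2348

Under the risk-neutral measure, an up-move has probability p* = (R−d)/(u−d) = 0.9318 and values discount at R = 1.02.
At expiry t=1: V(1,0)=130.7800, V(1,1)=208.5200
Node (0,0) S=191.0000: V=(p*·208.5200+(1−p*)·130.7800)/1.02=199.2348; Δ=(208.5200−130.7800)/(200.5500−116.5100)=0.9250; B=V−Δ·S=22.5530
Each (Δ,B) replicates both successor values, so the strategy is self-financing and V0 is arbitrage-free.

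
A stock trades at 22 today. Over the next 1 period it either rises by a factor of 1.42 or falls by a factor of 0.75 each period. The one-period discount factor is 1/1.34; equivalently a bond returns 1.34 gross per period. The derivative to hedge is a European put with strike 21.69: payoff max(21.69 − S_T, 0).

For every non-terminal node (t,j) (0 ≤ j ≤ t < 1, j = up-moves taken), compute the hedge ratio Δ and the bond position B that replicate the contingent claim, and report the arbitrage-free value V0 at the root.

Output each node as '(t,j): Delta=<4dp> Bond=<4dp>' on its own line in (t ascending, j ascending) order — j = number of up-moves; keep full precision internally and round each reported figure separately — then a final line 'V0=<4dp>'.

(0,0): Delta=-0.3521 Bond=8.2087
V0=0.4625

Under the risk-neutral measure, an up-move has probability p* = (R−d)/(u−d) = 0.8806 and values discount at R = 1.34.
Terminal values V(1,·): V(1,0)=5.1900, V(1,1)=0.0000
  t=0,j=0: stock 22.0000 → up 31.2400 (V=0.0000), down 16.5000 (V=5.1900). Price 0.4625; hedge Δ=-0.3521, bond B=8.2087.
Check: Δ(0,0)·S0 + B(0,0) = 0.4625 = V0.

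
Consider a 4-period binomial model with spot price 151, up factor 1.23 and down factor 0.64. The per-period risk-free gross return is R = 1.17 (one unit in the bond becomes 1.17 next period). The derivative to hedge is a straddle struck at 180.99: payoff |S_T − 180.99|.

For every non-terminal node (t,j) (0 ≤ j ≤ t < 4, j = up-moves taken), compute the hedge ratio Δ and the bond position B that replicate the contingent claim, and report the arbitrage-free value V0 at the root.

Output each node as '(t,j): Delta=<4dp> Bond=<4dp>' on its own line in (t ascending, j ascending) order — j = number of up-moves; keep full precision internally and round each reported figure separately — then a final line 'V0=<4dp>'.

No-arbitrage ⇒ martingale measure with p* = (R−d)/(u−d) = 0.8983.
Terminal payoffs: V(4,0)=155.6564, V(4,1)=132.3020, V(4,2)=87.4177, V(4,3)=1.1558, V(4,4)=164.6288
  t=3,j=0: stock 39.5837 → up 48.6880 (V=132.3020), down 25.3336 (V=155.6564). Price 115.1086; hedge Δ=-1.0000, bond B=154.6923.
  t=3,j=1: stock 76.0750 → up 93.5723 (V=87.4177), down 48.6880 (V=132.3020). Price 78.6173; hedge Δ=-1.0000, bond B=154.6923.
  t=3,j=2: stock 146.2067 → up 179.8342 (V=1.1558), down 93.5723 (V=87.4177). Price 8.4857; hedge Δ=-1.0000, bond B=154.6923.
  t=3,j=3: stock 280.9909 → up 345.6188 (V=164.6288), down 179.8342 (V=1.1558). Price 126.4995; hedge Δ=0.9861, bond B=-150.5734.
  t=2,j=0: stock 61.8496 → up 76.0750 (V=78.6173), down 39.5837 (V=115.1086). Price 70.3660; hedge Δ=-1.0000, bond B=132.2156.
  t=2,j=1: stock 118.8672 → up 146.2067 (V=8.4857), down 76.0750 (V=78.6173). Price 13.3484; hedge Δ=-1.0000, bond B=132.2156.
  t=2,j=2: stock 228.4479 → up 280.9909 (V=126.4995), down 146.2067 (V=8.4857). Price 97.8616; hedge Δ=0.8756, bond B=-102.1619.
  t=1,j=0: stock 96.6400 → up 118.8672 (V=13.3484), down 61.8496 (V=70.3660). Price 16.3648; hedge Δ=-1.0000, bond B=113.0048.
  t=1,j=1: stock 185.7300 → up 228.4479 (V=97.8616), down 118.8672 (V=13.3484). Price 76.2966; hedge Δ=0.7712, bond B=-66.9461.
  t=0,j=0: stock 151.0000 → up 185.7300 (V=76.2966), down 96.6400 (V=16.3648). Price 60.0016; hedge Δ=0.6727, bond B=-41.5777.
Each (Δ,B) replicates both successor values, so the strategy is self-financing and V0 is arbitrage-free.

(0,0): Delta=0.6727 Bond=-41.5777
(1,0): Delta=-1.0000 Bond=113.0048
(1,1): Delta=0.7712 Bond=-66.9461
(2,0): Delta=-1.0000 Bond=132.2156
(2,1): Delta=-1.0000 Bond=132.2156
(2,2): Delta=0.8756 Bond=-102.1619
(3,0): Delta=-1.0000 Bond=154.6923
(3,1): Delta=-1.0000 Bond=154.6923
(3,2): Delta=-1.0000 Bond=154.6923
(3,3): Delta=0.9861 Bond=-150.5734
V0=60.0016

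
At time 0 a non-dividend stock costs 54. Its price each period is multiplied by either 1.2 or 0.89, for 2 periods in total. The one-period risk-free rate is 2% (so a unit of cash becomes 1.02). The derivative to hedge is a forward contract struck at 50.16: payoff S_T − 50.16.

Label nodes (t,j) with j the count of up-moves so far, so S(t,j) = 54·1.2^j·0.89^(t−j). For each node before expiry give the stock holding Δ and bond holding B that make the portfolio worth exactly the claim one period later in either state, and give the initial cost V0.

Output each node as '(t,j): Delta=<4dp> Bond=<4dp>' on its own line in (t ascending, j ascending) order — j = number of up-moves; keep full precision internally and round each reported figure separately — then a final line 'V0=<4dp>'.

Risk-neutral probability p* = (R−d)/(u−d) = (1.02−0.89)/(1.2−0.89) = 0.4194.
Terminal values V(2,·): V(2,0)=-7.3866, V(2,1)=7.5120, V(2,2)=27.6000
(1,0): S=48.0600. Δ = (V_up−V_dn)/(S_up−S_dn) = (7.5120−-7.3866)/(57.6720−42.7734) = 1.0000. V = [p*·7.5120 + (1−p*)·-7.3866]/1.02 = -1.1165. B = V − Δ·S = -49.1765.
(1,1): S=64.8000. Δ = (V_up−V_dn)/(S_up−S_dn) = (27.6000−7.5120)/(77.7600−57.6720) = 1.0000. V = [p*·27.6000 + (1−p*)·7.5120]/1.02 = 15.6235. B = V − Δ·S = -49.1765.
(0,0): S=54.0000. Δ = (V_up−V_dn)/(S_up−S_dn) = (15.6235−-1.1165)/(64.8000−48.0600) = 1.0000. V = [p*·15.6235 + (1−p*)·-1.1165]/1.02 = 5.7878. B = V − Δ·S = -48.2122.
Each (Δ,B) replicates both successor values, so the strategy is self-financing and V0 is arbitrage-free.

(0,0): Delta=1.0000 Bond=-48.2122
(1,0): Delta=1.0000 Bond=-49.1765
(1,1): Delta=1.0000 Bond=-49.1765
V0=5.7878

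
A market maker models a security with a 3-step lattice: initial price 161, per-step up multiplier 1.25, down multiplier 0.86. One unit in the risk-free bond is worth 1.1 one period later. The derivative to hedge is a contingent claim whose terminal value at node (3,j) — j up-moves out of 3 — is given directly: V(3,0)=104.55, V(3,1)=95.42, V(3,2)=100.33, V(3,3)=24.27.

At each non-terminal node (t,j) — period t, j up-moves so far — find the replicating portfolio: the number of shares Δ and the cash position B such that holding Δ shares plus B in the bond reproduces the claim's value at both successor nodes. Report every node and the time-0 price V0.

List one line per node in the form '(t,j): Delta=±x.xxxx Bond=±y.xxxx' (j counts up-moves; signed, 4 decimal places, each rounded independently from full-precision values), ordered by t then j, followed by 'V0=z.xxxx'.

(0,0): Delta=-0.3663 Bond=120.2096
(1,0): Delta=-0.0082 Bond=82.6546
(1,1): Delta=-0.5203 Bond=163.2155
(2,0): Delta=-0.1966 Bond=113.3480
(2,1): Delta=0.0727 Bond=76.9026
(2,2): Delta=-0.7753 Bond=243.6837
V0=61.2350

The replicating-portfolio and risk-neutral prices coincide; use p* = (1.1−0.86)/(1.25−0.86) = 0.6154 for the latter.
Terminal payoffs: V(3,0)=104.5500, V(3,1)=95.4200, V(3,2)=100.3300, V(3,3)=24.2700
  t=2,j=0: stock 119.0756 → up 148.8445 (V=95.4200), down 102.4050 (V=104.5500). Price 89.9378; hedge Δ=-0.1966, bond B=113.3480.
  t=2,j=1: stock 173.0750 → up 216.3438 (V=100.3300), down 148.8445 (V=95.4200). Price 89.4923; hedge Δ=0.0727, bond B=76.9026.
  t=2,j=2: stock 251.5625 → up 314.4531 (V=24.2700), down 216.3438 (V=100.3300). Price 48.6580; hedge Δ=-0.7753, bond B=243.6837.
  t=1,j=0: stock 138.4600 → up 173.0750 (V=89.4923), down 119.0756 (V=89.9378). Price 81.5124; hedge Δ=-0.0082, bond B=82.6546.
  t=1,j=1: stock 201.2500 → up 251.5625 (V=48.6580), down 173.0750 (V=89.4923). Price 58.5123; hedge Δ=-0.5203, bond B=163.2155.
  t=0,j=0: stock 161.0000 → up 201.2500 (V=58.5123), down 138.4600 (V=81.5124). Price 61.2350; hedge Δ=-0.3663, bond B=120.2096.
Root portfolio cost Δ·161+B reproduces V0=61.2350.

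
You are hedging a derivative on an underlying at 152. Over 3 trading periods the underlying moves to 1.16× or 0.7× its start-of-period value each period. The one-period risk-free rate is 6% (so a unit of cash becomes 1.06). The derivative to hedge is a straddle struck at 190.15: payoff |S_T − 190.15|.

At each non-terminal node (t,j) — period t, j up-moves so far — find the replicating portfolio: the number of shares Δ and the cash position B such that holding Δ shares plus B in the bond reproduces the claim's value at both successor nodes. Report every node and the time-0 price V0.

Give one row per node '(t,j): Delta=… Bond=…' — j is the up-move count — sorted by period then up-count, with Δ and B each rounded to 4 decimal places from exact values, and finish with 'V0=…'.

No-arbitrage ⇒ martingale measure with p* = (R−d)/(u−d) = 0.7826.
Terminal values V(3,·): V(3,0)=138.0140, V(3,1)=103.7532, V(3,2)=46.9782, V(3,3)=47.1062
  t=2,j=0: stock 74.4800 → up 86.3968 (V=103.7532), down 52.1360 (V=138.0140). Price 104.9068; hedge Δ=-1.0000, bond B=179.3868.
  t=2,j=1: stock 123.4240 → up 143.1718 (V=46.9782), down 86.3968 (V=103.7532). Price 55.9628; hedge Δ=-1.0000, bond B=179.3868.
  t=2,j=2: stock 204.5312 → up 237.2562 (V=47.1062), down 143.1718 (V=46.9782). Price 44.4135; hedge Δ=0.0014, bond B=44.1352.
  t=1,j=0: stock 106.4000 → up 123.4240 (V=55.9628), down 74.4800 (V=104.9068). Price 62.8328; hedge Δ=-1.0000, bond B=169.2328.
  t=1,j=1: stock 176.3200 → up 204.5312 (V=44.4135), down 123.4240 (V=55.9628). Price 44.2682; hedge Δ=-0.1424, bond B=69.3752.
  t=0,j=0: stock 152.0000 → up 176.3200 (V=44.2682), down 106.4000 (V=62.8328). Price 45.5698; hedge Δ=-0.2655, bond B=85.9277.
Self-financing check: at every node Δ·S+B equals the discounted successor values.

(0,0): Delta=-0.2655 Bond=85.9277
(1,0): Delta=-1.0000 Bond=169.2328
(1,1): Delta=-0.1424 Bond=69.3752
(2,0): Delta=-1.0000 Bond=179.3868
(2,1): Delta=-1.0000 Bond=179.3868
(2,2): Delta=0.0014 Bond=44.1352
V0=45.5698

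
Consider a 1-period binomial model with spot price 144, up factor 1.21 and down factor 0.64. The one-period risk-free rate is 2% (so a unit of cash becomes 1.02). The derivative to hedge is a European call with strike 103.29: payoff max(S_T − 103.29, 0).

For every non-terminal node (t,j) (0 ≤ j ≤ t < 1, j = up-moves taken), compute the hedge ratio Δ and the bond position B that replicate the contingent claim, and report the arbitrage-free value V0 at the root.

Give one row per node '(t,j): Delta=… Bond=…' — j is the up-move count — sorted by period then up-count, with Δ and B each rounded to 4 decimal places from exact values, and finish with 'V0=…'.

(0,0): Delta=0.8644 Bond=-78.1011
V0=46.3725

Under the risk-neutral measure, an up-move has probability p* = (R−d)/(u−d) = 0.6667 and values discount at R = 1.02.
Terminal values V(1,·): V(1,0)=0.0000, V(1,1)=70.9500
Node (0,0) S=144.0000: V=(p*·70.9500+(1−p*)·0.0000)/1.02=46.3725; Δ=(70.9500−0.0000)/(174.2400−92.1600)=0.8644; B=V−Δ·S=-78.1011
Check: Δ(0,0)·S0 + B(0,0) = 46.3725 = V0.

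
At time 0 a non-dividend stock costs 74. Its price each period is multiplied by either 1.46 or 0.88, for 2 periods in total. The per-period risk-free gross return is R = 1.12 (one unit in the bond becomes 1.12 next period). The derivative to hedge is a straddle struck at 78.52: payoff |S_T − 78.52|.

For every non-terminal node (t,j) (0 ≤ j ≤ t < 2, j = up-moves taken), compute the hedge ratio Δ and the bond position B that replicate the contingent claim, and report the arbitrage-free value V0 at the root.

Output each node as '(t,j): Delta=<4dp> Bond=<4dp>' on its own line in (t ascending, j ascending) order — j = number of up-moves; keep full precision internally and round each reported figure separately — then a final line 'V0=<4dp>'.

Under the risk-neutral measure, an up-move has probability p* = (R−d)/(u−d) = 0.4138 and values discount at R = 1.12.
Terminal payoffs: V(2,0)=21.2144, V(2,1)=16.5552, V(2,2)=79.2184
  t=1,j=0: stock 65.1200 → up 95.0752 (V=16.5552), down 57.3056 (V=21.2144). Price 17.2200; hedge Δ=-0.1234, bond B=25.2532.
  t=1,j=1: stock 108.0400 → up 157.7384 (V=79.2184), down 95.0752 (V=16.5552). Price 37.9329; hedge Δ=1.0000, bond B=-70.1071.
  t=0,j=0: stock 74.0000 → up 108.0400 (V=37.9329), down 65.1200 (V=17.2200). Price 23.0276; hedge Δ=0.4826, bond B=-12.6842.
Root portfolio cost Δ·74+B reproduces V0=23.0276.

(0,0): Delta=0.4826 Bond=-12.6842
(1,0): Delta=-0.1234 Bond=25.2532
(1,1): Delta=1.0000 Bond=-70.1071
V0=23.0276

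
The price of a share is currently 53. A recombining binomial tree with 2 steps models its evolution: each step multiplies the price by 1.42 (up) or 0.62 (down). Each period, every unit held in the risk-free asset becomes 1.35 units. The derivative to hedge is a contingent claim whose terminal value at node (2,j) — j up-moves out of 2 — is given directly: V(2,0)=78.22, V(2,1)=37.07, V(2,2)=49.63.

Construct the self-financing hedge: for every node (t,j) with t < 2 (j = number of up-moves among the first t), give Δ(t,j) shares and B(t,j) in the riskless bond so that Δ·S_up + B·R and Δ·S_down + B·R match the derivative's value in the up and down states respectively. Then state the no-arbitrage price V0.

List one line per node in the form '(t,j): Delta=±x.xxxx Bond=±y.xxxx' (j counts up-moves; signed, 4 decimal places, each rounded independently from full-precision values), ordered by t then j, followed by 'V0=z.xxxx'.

(0,0): Delta=0.1373 Bond=18.9733
(1,0): Delta=-1.5654 Bond=81.5639
(1,1): Delta=0.2086 Bond=20.2489
V0=26.2514

Since d<R<u, set p* = (R−d)/(u−d) = 0.9125; price each node as the discounted p*-expectation of its children.
Terminal values V(2,·): V(2,0)=78.2200, V(2,1)=37.0700, V(2,2)=49.6300
(1,0): S=32.8600. Δ = (V_up−V_dn)/(S_up−S_dn) = (37.0700−78.2200)/(46.6612−20.3732) = -1.5654. V = [p*·37.0700 + (1−p*)·78.2200]/1.35 = 30.1264. B = V − Δ·S = 81.5639.
(1,1): S=75.2600. Δ = (V_up−V_dn)/(S_up−S_dn) = (49.6300−37.0700)/(106.8692−46.6612) = 0.2086. V = [p*·49.6300 + (1−p*)·37.0700]/1.35 = 35.9489. B = V − Δ·S = 20.2489.
(0,0): S=53.0000. Δ = (V_up−V_dn)/(S_up−S_dn) = (35.9489−30.1264)/(75.2600−32.8600) = 0.1373. V = [p*·35.9489 + (1−p*)·30.1264]/1.35 = 26.2514. B = V − Δ·S = 18.9733.
Check: Δ(0,0)·S0 + B(0,0) = 26.2514 = V0.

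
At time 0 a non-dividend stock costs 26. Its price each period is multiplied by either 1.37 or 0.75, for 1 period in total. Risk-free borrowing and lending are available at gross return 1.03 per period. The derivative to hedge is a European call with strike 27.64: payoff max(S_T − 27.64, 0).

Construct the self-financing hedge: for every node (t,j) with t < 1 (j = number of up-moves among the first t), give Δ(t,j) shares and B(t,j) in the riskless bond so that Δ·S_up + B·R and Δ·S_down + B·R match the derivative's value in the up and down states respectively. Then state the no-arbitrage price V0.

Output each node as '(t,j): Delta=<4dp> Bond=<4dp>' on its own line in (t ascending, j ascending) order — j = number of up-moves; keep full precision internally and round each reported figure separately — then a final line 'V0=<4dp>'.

Under the risk-neutral measure, an up-move has probability p* = (R−d)/(u−d) = 0.4516 and values discount at R = 1.03.
Terminal values V(1,·): V(1,0)=0.0000, V(1,1)=7.9800
  t=0,j=0: stock 26.0000 → up 35.6200 (V=7.9800), down 19.5000 (V=0.0000). Price 3.4989; hedge Δ=0.4950, bond B=-9.3721.
Self-financing check: at every node Δ·S+B equals the discounted successor values.

(0,0): Delta=0.4950 Bond=-9.3721
V0=3.4989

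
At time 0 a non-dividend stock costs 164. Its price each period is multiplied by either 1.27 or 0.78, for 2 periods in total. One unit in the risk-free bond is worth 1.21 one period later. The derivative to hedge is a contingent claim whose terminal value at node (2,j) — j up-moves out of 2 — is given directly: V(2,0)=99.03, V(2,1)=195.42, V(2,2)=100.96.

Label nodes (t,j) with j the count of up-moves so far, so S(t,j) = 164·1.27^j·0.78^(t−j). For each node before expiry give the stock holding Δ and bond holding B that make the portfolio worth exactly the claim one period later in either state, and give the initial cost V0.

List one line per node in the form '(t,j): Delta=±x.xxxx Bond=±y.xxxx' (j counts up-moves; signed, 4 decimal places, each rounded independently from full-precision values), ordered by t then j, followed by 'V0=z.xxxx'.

Risk-neutral probability p* = (R−d)/(u−d) = (1.21−0.78)/(1.27−0.78) = 0.8776.
Terminal payoffs: V(2,0)=99.0300, V(2,1)=195.4200, V(2,2)=100.9600
  t=1,j=0: stock 127.9200 → up 162.4584 (V=195.4200), down 99.7776 (V=99.0300). Price 151.7497; hedge Δ=1.5378, bond B=-44.9646.
  t=1,j=1: stock 208.2800 → up 264.5156 (V=100.9600), down 162.4584 (V=195.4200). Price 92.9971; hedge Δ=-0.9256, bond B=285.7726.
  t=0,j=0: stock 164.0000 → up 208.2800 (V=92.9971), down 127.9200 (V=151.7497). Price 82.8027; hedge Δ=-0.7311, bond B=202.7060.
The time-0 hedge costs 82.8027, which is the no-arbitrage price.

(0,0): Delta=-0.7311 Bond=202.7060
(1,0): Delta=1.5378 Bond=-44.9646
(1,1): Delta=-0.9256 Bond=285.7726
V0=82.8027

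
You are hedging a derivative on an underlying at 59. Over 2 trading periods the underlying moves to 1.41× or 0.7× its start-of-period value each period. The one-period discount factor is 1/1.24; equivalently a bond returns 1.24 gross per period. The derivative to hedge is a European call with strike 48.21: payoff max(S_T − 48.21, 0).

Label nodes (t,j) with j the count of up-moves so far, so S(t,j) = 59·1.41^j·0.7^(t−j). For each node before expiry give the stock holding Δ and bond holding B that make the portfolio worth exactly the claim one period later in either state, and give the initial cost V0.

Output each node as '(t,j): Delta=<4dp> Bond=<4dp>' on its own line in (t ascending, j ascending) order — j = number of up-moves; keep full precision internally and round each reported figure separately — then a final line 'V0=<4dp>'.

No-arbitrage ⇒ martingale measure with p* = (R−d)/(u−d) = 0.7606.
Payoff layer (t=2): V(2,0)=0.0000, V(2,1)=10.0230, V(2,2)=69.0879
Node (1,0) S=41.3000: V=(p*·10.0230+(1−p*)·0.0000)/1.24=6.1477; Δ=(10.0230−0.0000)/(58.2330−28.9100)=0.3418; B=V−Δ·S=-7.9692
Node (1,1) S=83.1900: V=(p*·69.0879+(1−p*)·10.0230)/1.24=44.3110; Δ=(69.0879−10.0230)/(117.2979−58.2330)=1.0000; B=V−Δ·S=-38.8790
Node (0,0) S=59.0000: V=(p*·44.3110+(1−p*)·6.1477)/1.24=28.3655; Δ=(44.3110−6.1477)/(83.1900−41.3000)=0.9110; B=V−Δ·S=-25.3856
Check: Δ(0,0)·S0 + B(0,0) = 28.3655 = V0.

(0,0): Delta=0.9110 Bond=-25.3856
(1,0): Delta=0.3418 Bond=-7.9692
(1,1): Delta=1.0000 Bond=-38.8790
V0=28.3655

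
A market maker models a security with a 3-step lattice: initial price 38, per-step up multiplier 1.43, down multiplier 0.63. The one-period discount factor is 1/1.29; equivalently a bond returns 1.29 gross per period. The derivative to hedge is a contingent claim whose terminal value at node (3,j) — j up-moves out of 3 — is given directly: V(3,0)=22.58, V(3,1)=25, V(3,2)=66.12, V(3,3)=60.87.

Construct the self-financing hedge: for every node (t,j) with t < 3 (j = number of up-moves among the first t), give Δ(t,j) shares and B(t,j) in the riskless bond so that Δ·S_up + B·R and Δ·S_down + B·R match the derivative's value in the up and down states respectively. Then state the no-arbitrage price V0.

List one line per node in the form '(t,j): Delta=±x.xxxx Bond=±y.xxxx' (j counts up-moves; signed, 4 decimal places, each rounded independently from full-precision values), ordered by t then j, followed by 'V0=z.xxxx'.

(0,0): Delta=0.1655 Bond=21.5767
(1,0): Delta=1.3902 Bond=-1.4856
(1,1): Delta=0.0511 Bond=34.0532
(2,0): Delta=0.2006 Bond=16.0266
(2,1): Delta=1.5014 Bond=-5.7225
(2,2): Delta=-0.0845 Bond=54.4608
V0=27.8671

Since d<R<u, set p* = (R−d)/(u−d) = 0.8250; price each node as the discounted p*-expectation of its children.
Terminal payoffs: V(3,0)=22.5800, V(3,1)=25.0000, V(3,2)=66.1200, V(3,3)=60.8700
(2,0): S=15.0822. Δ = (V_up−V_dn)/(S_up−S_dn) = (25.0000−22.5800)/(21.5675−9.5018) = 0.2006. V = [p*·25.0000 + (1−p*)·22.5800]/1.29 = 19.0516. B = V − Δ·S = 16.0266.
(2,1): S=34.2342. Δ = (V_up−V_dn)/(S_up−S_dn) = (66.1200−25.0000)/(48.9549−21.5675) = 1.5014. V = [p*·66.1200 + (1−p*)·25.0000]/1.29 = 45.6775. B = V − Δ·S = -5.7225.
(2,2): S=77.7062. Δ = (V_up−V_dn)/(S_up−S_dn) = (60.8700−66.1200)/(111.1199−48.9549) = -0.0845. V = [p*·60.8700 + (1−p*)·66.1200]/1.29 = 47.8983. B = V − Δ·S = 54.4608.
(1,0): S=23.9400. Δ = (V_up−V_dn)/(S_up−S_dn) = (45.6775−19.0516)/(34.2342−15.0822) = 1.3902. V = [p*·45.6775 + (1−p*)·19.0516]/1.29 = 31.7969. B = V − Δ·S = -1.4856.
(1,1): S=54.3400. Δ = (V_up−V_dn)/(S_up−S_dn) = (47.8983−45.6775)/(77.7062−34.2342) = 0.0511. V = [p*·47.8983 + (1−p*)·45.6775]/1.29 = 36.8292. B = V − Δ·S = 34.0532.
(0,0): S=38.0000. Δ = (V_up−V_dn)/(S_up−S_dn) = (36.8292−31.7969)/(54.3400−23.9400) = 0.1655. V = [p*·36.8292 + (1−p*)·31.7969]/1.29 = 27.8671. B = V − Δ·S = 21.5767.
Root portfolio cost Δ·38+B reproduces V0=27.8671.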